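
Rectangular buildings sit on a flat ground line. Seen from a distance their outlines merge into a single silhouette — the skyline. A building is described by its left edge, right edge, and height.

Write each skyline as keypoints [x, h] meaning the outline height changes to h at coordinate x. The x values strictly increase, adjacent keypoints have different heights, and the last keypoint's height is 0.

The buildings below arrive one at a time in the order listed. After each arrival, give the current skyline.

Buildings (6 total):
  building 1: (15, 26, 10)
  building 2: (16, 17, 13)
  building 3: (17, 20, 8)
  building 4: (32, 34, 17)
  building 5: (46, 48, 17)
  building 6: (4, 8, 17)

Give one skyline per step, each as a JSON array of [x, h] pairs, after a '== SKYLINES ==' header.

== SKYLINES ==
[[15,10],[26,0]]
[[15,10],[16,13],[17,10],[26,0]]
[[15,10],[16,13],[17,10],[26,0]]
[[15,10],[16,13],[17,10],[26,0],[32,17],[34,0]]
[[15,10],[16,13],[17,10],[26,0],[32,17],[34,0],[46,17],[48,0]]
[[4,17],[8,0],[15,10],[16,13],[17,10],[26,0],[32,17],[34,0],[46,17],[48,0]]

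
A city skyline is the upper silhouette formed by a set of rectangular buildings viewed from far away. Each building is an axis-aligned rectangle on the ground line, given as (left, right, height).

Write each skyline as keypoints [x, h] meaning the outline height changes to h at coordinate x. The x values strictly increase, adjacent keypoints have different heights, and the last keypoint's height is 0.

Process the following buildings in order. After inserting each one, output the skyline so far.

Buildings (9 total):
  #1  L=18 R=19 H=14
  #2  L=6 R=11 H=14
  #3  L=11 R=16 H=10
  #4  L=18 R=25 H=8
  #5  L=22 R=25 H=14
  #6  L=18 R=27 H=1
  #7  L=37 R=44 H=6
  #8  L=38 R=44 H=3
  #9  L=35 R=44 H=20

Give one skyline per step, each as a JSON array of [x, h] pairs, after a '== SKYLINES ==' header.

== SKYLINES ==
[[18,14],[19,0]]
[[6,14],[11,0],[18,14],[19,0]]
[[6,14],[11,10],[16,0],[18,14],[19,0]]
[[6,14],[11,10],[16,0],[18,14],[19,8],[25,0]]
[[6,14],[11,10],[16,0],[18,14],[19,8],[22,14],[25,0]]
[[6,14],[11,10],[16,0],[18,14],[19,8],[22,14],[25,1],[27,0]]
[[6,14],[11,10],[16,0],[18,14],[19,8],[22,14],[25,1],[27,0],[37,6],[44,0]]
[[6,14],[11,10],[16,0],[18,14],[19,8],[22,14],[25,1],[27,0],[37,6],[44,0]]
[[6,14],[11,10],[16,0],[18,14],[19,8],[22,14],[25,1],[27,0],[35,20],[44,0]]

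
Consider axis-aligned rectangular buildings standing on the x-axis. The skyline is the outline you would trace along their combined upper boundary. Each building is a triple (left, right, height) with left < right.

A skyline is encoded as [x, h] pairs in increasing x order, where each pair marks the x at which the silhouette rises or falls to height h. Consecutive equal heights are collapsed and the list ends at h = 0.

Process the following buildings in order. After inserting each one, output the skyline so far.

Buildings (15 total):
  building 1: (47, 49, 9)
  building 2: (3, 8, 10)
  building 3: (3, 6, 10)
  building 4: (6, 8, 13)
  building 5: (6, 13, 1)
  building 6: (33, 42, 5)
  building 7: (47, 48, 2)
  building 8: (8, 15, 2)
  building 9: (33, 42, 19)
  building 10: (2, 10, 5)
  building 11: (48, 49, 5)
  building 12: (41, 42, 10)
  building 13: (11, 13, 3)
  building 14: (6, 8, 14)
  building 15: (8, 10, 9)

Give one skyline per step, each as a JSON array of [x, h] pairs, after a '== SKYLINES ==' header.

== SKYLINES ==
[[47,9],[49,0]]
[[3,10],[8,0],[47,9],[49,0]]
[[3,10],[8,0],[47,9],[49,0]]
[[3,10],[6,13],[8,0],[47,9],[49,0]]
[[3,10],[6,13],[8,1],[13,0],[47,9],[49,0]]
[[3,10],[6,13],[8,1],[13,0],[33,5],[42,0],[47,9],[49,0]]
[[3,10],[6,13],[8,1],[13,0],[33,5],[42,0],[47,9],[49,0]]
[[3,10],[6,13],[8,2],[15,0],[33,5],[42,0],[47,9],[49,0]]
[[3,10],[6,13],[8,2],[15,0],[33,19],[42,0],[47,9],[49,0]]
[[2,5],[3,10],[6,13],[8,5],[10,2],[15,0],[33,19],[42,0],[47,9],[49,0]]
[[2,5],[3,10],[6,13],[8,5],[10,2],[15,0],[33,19],[42,0],[47,9],[49,0]]
[[2,5],[3,10],[6,13],[8,5],[10,2],[15,0],[33,19],[42,0],[47,9],[49,0]]
[[2,5],[3,10],[6,13],[8,5],[10,2],[11,3],[13,2],[15,0],[33,19],[42,0],[47,9],[49,0]]
[[2,5],[3,10],[6,14],[8,5],[10,2],[11,3],[13,2],[15,0],[33,19],[42,0],[47,9],[49,0]]
[[2,5],[3,10],[6,14],[8,9],[10,2],[11,3],[13,2],[15,0],[33,19],[42,0],[47,9],[49,0]]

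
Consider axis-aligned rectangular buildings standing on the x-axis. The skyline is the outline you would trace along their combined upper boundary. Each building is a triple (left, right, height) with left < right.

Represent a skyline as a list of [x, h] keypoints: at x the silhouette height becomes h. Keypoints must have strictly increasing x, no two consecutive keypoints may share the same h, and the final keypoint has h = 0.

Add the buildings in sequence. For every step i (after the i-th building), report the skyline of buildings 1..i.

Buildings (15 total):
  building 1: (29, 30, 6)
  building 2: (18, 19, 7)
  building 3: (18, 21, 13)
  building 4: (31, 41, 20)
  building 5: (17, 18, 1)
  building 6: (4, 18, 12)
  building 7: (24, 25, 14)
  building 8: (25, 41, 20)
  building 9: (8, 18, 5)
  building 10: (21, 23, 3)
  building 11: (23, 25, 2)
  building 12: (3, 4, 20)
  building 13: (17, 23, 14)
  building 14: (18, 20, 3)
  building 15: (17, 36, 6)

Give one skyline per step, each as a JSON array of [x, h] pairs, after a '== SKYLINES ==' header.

== SKYLINES ==
[[29,6],[30,0]]
[[18,7],[19,0],[29,6],[30,0]]
[[18,13],[21,0],[29,6],[30,0]]
[[18,13],[21,0],[29,6],[30,0],[31,20],[41,0]]
[[17,1],[18,13],[21,0],[29,6],[30,0],[31,20],[41,0]]
[[4,12],[18,13],[21,0],[29,6],[30,0],[31,20],[41,0]]
[[4,12],[18,13],[21,0],[24,14],[25,0],[29,6],[30,0],[31,20],[41,0]]
[[4,12],[18,13],[21,0],[24,14],[25,20],[41,0]]
[[4,12],[18,13],[21,0],[24,14],[25,20],[41,0]]
[[4,12],[18,13],[21,3],[23,0],[24,14],[25,20],[41,0]]
[[4,12],[18,13],[21,3],[23,2],[24,14],[25,20],[41,0]]
[[3,20],[4,12],[18,13],[21,3],[23,2],[24,14],[25,20],[41,0]]
[[3,20],[4,12],[17,14],[23,2],[24,14],[25,20],[41,0]]
[[3,20],[4,12],[17,14],[23,2],[24,14],[25,20],[41,0]]
[[3,20],[4,12],[17,14],[23,6],[24,14],[25,20],[41,0]]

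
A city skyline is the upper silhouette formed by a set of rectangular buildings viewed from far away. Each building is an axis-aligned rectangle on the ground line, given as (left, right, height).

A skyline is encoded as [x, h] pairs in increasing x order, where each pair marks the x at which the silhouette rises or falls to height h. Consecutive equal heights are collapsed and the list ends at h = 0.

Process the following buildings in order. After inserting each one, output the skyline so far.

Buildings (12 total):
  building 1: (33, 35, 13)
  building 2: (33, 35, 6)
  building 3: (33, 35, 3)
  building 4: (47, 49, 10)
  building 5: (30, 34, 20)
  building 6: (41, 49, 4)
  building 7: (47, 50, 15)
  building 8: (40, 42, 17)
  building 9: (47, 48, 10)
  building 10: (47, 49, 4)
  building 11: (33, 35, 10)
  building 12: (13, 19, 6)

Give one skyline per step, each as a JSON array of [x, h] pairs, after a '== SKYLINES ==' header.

== SKYLINES ==
[[33,13],[35,0]]
[[33,13],[35,0]]
[[33,13],[35,0]]
[[33,13],[35,0],[47,10],[49,0]]
[[30,20],[34,13],[35,0],[47,10],[49,0]]
[[30,20],[34,13],[35,0],[41,4],[47,10],[49,0]]
[[30,20],[34,13],[35,0],[41,4],[47,15],[50,0]]
[[30,20],[34,13],[35,0],[40,17],[42,4],[47,15],[50,0]]
[[30,20],[34,13],[35,0],[40,17],[42,4],[47,15],[50,0]]
[[30,20],[34,13],[35,0],[40,17],[42,4],[47,15],[50,0]]
[[30,20],[34,13],[35,0],[40,17],[42,4],[47,15],[50,0]]
[[13,6],[19,0],[30,20],[34,13],[35,0],[40,17],[42,4],[47,15],[50,0]]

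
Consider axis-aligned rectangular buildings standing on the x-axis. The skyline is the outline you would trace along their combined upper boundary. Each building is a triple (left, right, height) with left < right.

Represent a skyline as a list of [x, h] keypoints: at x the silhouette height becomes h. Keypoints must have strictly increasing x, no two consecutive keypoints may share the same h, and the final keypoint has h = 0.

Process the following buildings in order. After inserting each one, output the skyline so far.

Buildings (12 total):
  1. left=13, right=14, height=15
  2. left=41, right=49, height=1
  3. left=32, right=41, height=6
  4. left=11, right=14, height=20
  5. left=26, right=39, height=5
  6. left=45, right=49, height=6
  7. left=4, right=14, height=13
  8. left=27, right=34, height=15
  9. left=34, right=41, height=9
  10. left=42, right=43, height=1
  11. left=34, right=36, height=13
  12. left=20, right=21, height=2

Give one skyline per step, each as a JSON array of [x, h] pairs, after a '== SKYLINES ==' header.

== SKYLINES ==
[[13,15],[14,0]]
[[13,15],[14,0],[41,1],[49,0]]
[[13,15],[14,0],[32,6],[41,1],[49,0]]
[[11,20],[14,0],[32,6],[41,1],[49,0]]
[[11,20],[14,0],[26,5],[32,6],[41,1],[49,0]]
[[11,20],[14,0],[26,5],[32,6],[41,1],[45,6],[49,0]]
[[4,13],[11,20],[14,0],[26,5],[32,6],[41,1],[45,6],[49,0]]
[[4,13],[11,20],[14,0],[26,5],[27,15],[34,6],[41,1],[45,6],[49,0]]
[[4,13],[11,20],[14,0],[26,5],[27,15],[34,9],[41,1],[45,6],[49,0]]
[[4,13],[11,20],[14,0],[26,5],[27,15],[34,9],[41,1],[45,6],[49,0]]
[[4,13],[11,20],[14,0],[26,5],[27,15],[34,13],[36,9],[41,1],[45,6],[49,0]]
[[4,13],[11,20],[14,0],[20,2],[21,0],[26,5],[27,15],[34,13],[36,9],[41,1],[45,6],[49,0]]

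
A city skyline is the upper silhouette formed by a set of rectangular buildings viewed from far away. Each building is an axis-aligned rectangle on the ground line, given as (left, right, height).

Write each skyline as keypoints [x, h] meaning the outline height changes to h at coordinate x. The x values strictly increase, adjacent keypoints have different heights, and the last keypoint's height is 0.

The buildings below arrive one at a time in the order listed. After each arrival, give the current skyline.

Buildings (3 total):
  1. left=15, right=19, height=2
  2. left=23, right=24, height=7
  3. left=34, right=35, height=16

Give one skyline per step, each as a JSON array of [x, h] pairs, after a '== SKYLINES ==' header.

== SKYLINES ==
[[15,2],[19,0]]
[[15,2],[19,0],[23,7],[24,0]]
[[15,2],[19,0],[23,7],[24,0],[34,16],[35,0]]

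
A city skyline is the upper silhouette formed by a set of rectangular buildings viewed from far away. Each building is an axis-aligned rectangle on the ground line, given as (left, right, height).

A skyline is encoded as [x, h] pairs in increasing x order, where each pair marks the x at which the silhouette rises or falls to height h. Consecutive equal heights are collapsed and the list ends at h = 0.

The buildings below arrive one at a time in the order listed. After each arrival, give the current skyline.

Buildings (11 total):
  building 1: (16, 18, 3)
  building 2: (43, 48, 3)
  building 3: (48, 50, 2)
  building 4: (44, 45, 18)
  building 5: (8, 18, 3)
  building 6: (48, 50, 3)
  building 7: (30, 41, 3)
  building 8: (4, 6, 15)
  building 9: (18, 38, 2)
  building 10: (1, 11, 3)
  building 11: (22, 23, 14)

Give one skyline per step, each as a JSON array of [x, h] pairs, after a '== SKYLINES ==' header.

== SKYLINES ==
[[16,3],[18,0]]
[[16,3],[18,0],[43,3],[48,0]]
[[16,3],[18,0],[43,3],[48,2],[50,0]]
[[16,3],[18,0],[43,3],[44,18],[45,3],[48,2],[50,0]]
[[8,3],[18,0],[43,3],[44,18],[45,3],[48,2],[50,0]]
[[8,3],[18,0],[43,3],[44,18],[45,3],[50,0]]
[[8,3],[18,0],[30,3],[41,0],[43,3],[44,18],[45,3],[50,0]]
[[4,15],[6,0],[8,3],[18,0],[30,3],[41,0],[43,3],[44,18],[45,3],[50,0]]
[[4,15],[6,0],[8,3],[18,2],[30,3],[41,0],[43,3],[44,18],[45,3],[50,0]]
[[1,3],[4,15],[6,3],[18,2],[30,3],[41,0],[43,3],[44,18],[45,3],[50,0]]
[[1,3],[4,15],[6,3],[18,2],[22,14],[23,2],[30,3],[41,0],[43,3],[44,18],[45,3],[50,0]]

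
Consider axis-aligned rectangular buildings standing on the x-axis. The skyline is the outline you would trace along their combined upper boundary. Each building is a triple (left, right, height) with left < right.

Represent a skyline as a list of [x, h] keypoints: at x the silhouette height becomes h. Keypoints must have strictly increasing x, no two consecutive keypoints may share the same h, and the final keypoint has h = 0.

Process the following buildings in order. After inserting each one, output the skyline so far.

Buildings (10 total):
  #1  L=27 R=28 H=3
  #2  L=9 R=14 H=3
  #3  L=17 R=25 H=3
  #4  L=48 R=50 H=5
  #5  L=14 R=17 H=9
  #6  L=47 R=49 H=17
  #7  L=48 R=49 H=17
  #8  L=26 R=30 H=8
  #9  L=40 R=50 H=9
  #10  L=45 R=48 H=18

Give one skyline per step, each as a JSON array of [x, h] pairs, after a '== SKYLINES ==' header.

== SKYLINES ==
[[27,3],[28,0]]
[[9,3],[14,0],[27,3],[28,0]]
[[9,3],[14,0],[17,3],[25,0],[27,3],[28,0]]
[[9,3],[14,0],[17,3],[25,0],[27,3],[28,0],[48,5],[50,0]]
[[9,3],[14,9],[17,3],[25,0],[27,3],[28,0],[48,5],[50,0]]
[[9,3],[14,9],[17,3],[25,0],[27,3],[28,0],[47,17],[49,5],[50,0]]
[[9,3],[14,9],[17,3],[25,0],[27,3],[28,0],[47,17],[49,5],[50,0]]
[[9,3],[14,9],[17,3],[25,0],[26,8],[30,0],[47,17],[49,5],[50,0]]
[[9,3],[14,9],[17,3],[25,0],[26,8],[30,0],[40,9],[47,17],[49,9],[50,0]]
[[9,3],[14,9],[17,3],[25,0],[26,8],[30,0],[40,9],[45,18],[48,17],[49,9],[50,0]]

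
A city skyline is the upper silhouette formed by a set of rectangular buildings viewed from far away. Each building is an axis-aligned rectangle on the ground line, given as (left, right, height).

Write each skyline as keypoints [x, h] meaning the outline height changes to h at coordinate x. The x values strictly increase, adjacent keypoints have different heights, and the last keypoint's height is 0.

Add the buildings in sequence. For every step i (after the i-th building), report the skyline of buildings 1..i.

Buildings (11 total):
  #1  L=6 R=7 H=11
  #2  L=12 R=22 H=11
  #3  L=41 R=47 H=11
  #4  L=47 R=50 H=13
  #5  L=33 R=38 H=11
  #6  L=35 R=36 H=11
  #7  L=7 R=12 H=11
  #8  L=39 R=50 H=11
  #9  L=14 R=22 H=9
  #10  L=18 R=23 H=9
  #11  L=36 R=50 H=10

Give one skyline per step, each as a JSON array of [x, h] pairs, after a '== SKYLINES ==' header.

== SKYLINES ==
[[6,11],[7,0]]
[[6,11],[7,0],[12,11],[22,0]]
[[6,11],[7,0],[12,11],[22,0],[41,11],[47,0]]
[[6,11],[7,0],[12,11],[22,0],[41,11],[47,13],[50,0]]
[[6,11],[7,0],[12,11],[22,0],[33,11],[38,0],[41,11],[47,13],[50,0]]
[[6,11],[7,0],[12,11],[22,0],[33,11],[38,0],[41,11],[47,13],[50,0]]
[[6,11],[22,0],[33,11],[38,0],[41,11],[47,13],[50,0]]
[[6,11],[22,0],[33,11],[38,0],[39,11],[47,13],[50,0]]
[[6,11],[22,0],[33,11],[38,0],[39,11],[47,13],[50,0]]
[[6,11],[22,9],[23,0],[33,11],[38,0],[39,11],[47,13],[50,0]]
[[6,11],[22,9],[23,0],[33,11],[38,10],[39,11],[47,13],[50,0]]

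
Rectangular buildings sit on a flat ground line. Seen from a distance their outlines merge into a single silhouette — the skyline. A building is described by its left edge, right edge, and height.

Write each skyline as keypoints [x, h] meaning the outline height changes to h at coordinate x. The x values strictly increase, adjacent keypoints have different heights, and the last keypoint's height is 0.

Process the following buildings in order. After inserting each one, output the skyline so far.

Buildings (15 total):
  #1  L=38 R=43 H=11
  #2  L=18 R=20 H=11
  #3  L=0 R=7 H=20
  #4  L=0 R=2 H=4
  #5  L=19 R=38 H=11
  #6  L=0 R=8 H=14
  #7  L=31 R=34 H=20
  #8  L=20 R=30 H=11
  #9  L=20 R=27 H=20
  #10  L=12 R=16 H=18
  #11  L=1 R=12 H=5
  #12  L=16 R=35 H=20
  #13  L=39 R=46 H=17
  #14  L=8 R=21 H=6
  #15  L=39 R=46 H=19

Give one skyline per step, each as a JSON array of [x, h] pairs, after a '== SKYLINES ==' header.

== SKYLINES ==
[[38,11],[43,0]]
[[18,11],[20,0],[38,11],[43,0]]
[[0,20],[7,0],[18,11],[20,0],[38,11],[43,0]]
[[0,20],[7,0],[18,11],[20,0],[38,11],[43,0]]
[[0,20],[7,0],[18,11],[43,0]]
[[0,20],[7,14],[8,0],[18,11],[43,0]]
[[0,20],[7,14],[8,0],[18,11],[31,20],[34,11],[43,0]]
[[0,20],[7,14],[8,0],[18,11],[31,20],[34,11],[43,0]]
[[0,20],[7,14],[8,0],[18,11],[20,20],[27,11],[31,20],[34,11],[43,0]]
[[0,20],[7,14],[8,0],[12,18],[16,0],[18,11],[20,20],[27,11],[31,20],[34,11],[43,0]]
[[0,20],[7,14],[8,5],[12,18],[16,0],[18,11],[20,20],[27,11],[31,20],[34,11],[43,0]]
[[0,20],[7,14],[8,5],[12,18],[16,20],[35,11],[43,0]]
[[0,20],[7,14],[8,5],[12,18],[16,20],[35,11],[39,17],[46,0]]
[[0,20],[7,14],[8,6],[12,18],[16,20],[35,11],[39,17],[46,0]]
[[0,20],[7,14],[8,6],[12,18],[16,20],[35,11],[39,19],[46,0]]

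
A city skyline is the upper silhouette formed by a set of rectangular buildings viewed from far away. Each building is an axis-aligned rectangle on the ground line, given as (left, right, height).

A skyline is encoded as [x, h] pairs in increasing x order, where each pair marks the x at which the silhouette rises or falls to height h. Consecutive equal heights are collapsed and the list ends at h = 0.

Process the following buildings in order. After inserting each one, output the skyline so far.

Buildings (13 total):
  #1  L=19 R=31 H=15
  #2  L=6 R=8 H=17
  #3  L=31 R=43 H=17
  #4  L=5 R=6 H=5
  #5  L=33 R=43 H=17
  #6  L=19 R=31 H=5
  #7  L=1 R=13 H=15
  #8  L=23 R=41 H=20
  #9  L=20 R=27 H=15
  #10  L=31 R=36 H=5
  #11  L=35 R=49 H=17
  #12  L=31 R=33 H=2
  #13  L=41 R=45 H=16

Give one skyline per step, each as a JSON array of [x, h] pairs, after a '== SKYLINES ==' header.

== SKYLINES ==
[[19,15],[31,0]]
[[6,17],[8,0],[19,15],[31,0]]
[[6,17],[8,0],[19,15],[31,17],[43,0]]
[[5,5],[6,17],[8,0],[19,15],[31,17],[43,0]]
[[5,5],[6,17],[8,0],[19,15],[31,17],[43,0]]
[[5,5],[6,17],[8,0],[19,15],[31,17],[43,0]]
[[1,15],[6,17],[8,15],[13,0],[19,15],[31,17],[43,0]]
[[1,15],[6,17],[8,15],[13,0],[19,15],[23,20],[41,17],[43,0]]
[[1,15],[6,17],[8,15],[13,0],[19,15],[23,20],[41,17],[43,0]]
[[1,15],[6,17],[8,15],[13,0],[19,15],[23,20],[41,17],[43,0]]
[[1,15],[6,17],[8,15],[13,0],[19,15],[23,20],[41,17],[49,0]]
[[1,15],[6,17],[8,15],[13,0],[19,15],[23,20],[41,17],[49,0]]
[[1,15],[6,17],[8,15],[13,0],[19,15],[23,20],[41,17],[49,0]]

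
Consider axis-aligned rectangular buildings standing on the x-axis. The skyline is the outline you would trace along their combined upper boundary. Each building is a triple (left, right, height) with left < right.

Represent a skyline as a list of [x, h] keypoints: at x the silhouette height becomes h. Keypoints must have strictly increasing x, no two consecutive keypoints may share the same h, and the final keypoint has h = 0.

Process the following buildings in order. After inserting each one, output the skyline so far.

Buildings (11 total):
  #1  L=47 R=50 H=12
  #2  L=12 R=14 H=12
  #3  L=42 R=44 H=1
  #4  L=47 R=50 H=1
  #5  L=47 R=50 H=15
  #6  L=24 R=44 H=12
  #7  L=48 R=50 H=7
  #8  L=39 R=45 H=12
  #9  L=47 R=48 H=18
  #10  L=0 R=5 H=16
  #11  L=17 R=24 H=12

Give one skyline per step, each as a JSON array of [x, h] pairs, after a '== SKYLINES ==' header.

== SKYLINES ==
[[47,12],[50,0]]
[[12,12],[14,0],[47,12],[50,0]]
[[12,12],[14,0],[42,1],[44,0],[47,12],[50,0]]
[[12,12],[14,0],[42,1],[44,0],[47,12],[50,0]]
[[12,12],[14,0],[42,1],[44,0],[47,15],[50,0]]
[[12,12],[14,0],[24,12],[44,0],[47,15],[50,0]]
[[12,12],[14,0],[24,12],[44,0],[47,15],[50,0]]
[[12,12],[14,0],[24,12],[45,0],[47,15],[50,0]]
[[12,12],[14,0],[24,12],[45,0],[47,18],[48,15],[50,0]]
[[0,16],[5,0],[12,12],[14,0],[24,12],[45,0],[47,18],[48,15],[50,0]]
[[0,16],[5,0],[12,12],[14,0],[17,12],[45,0],[47,18],[48,15],[50,0]]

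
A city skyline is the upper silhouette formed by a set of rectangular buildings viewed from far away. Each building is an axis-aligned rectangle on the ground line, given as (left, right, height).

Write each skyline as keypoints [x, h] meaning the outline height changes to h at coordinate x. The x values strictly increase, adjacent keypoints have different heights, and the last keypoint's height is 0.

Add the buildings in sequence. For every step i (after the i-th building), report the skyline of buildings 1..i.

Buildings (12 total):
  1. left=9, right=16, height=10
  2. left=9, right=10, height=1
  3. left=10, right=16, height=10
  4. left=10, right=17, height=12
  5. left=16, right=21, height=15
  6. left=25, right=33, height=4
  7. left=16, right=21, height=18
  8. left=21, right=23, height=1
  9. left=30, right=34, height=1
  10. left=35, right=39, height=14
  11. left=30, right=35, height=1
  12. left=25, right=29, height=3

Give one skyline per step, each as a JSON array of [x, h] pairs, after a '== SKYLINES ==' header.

== SKYLINES ==
[[9,10],[16,0]]
[[9,10],[16,0]]
[[9,10],[16,0]]
[[9,10],[10,12],[17,0]]
[[9,10],[10,12],[16,15],[21,0]]
[[9,10],[10,12],[16,15],[21,0],[25,4],[33,0]]
[[9,10],[10,12],[16,18],[21,0],[25,4],[33,0]]
[[9,10],[10,12],[16,18],[21,1],[23,0],[25,4],[33,0]]
[[9,10],[10,12],[16,18],[21,1],[23,0],[25,4],[33,1],[34,0]]
[[9,10],[10,12],[16,18],[21,1],[23,0],[25,4],[33,1],[34,0],[35,14],[39,0]]
[[9,10],[10,12],[16,18],[21,1],[23,0],[25,4],[33,1],[35,14],[39,0]]
[[9,10],[10,12],[16,18],[21,1],[23,0],[25,4],[33,1],[35,14],[39,0]]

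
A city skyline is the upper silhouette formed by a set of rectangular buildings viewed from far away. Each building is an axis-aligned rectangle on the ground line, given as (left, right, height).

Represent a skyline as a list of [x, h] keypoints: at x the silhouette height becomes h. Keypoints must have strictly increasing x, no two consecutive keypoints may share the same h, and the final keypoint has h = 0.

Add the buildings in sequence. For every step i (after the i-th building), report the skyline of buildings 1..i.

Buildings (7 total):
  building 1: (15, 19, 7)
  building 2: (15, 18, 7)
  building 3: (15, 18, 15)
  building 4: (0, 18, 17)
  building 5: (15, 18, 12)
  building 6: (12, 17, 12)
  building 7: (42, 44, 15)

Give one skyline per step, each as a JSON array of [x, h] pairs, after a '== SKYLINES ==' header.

== SKYLINES ==
[[15,7],[19,0]]
[[15,7],[19,0]]
[[15,15],[18,7],[19,0]]
[[0,17],[18,7],[19,0]]
[[0,17],[18,7],[19,0]]
[[0,17],[18,7],[19,0]]
[[0,17],[18,7],[19,0],[42,15],[44,0]]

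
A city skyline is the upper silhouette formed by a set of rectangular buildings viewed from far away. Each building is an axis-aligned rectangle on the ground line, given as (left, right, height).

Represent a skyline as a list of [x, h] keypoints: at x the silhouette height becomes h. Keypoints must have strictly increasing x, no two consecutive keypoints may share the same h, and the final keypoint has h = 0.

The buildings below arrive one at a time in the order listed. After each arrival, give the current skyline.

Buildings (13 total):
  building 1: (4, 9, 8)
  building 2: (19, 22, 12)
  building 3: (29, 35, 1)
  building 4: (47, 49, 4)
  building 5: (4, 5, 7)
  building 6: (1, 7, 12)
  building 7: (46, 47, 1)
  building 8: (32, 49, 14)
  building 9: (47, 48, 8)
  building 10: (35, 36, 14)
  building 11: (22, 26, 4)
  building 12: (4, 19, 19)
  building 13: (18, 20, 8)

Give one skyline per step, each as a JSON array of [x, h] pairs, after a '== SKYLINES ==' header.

== SKYLINES ==
[[4,8],[9,0]]
[[4,8],[9,0],[19,12],[22,0]]
[[4,8],[9,0],[19,12],[22,0],[29,1],[35,0]]
[[4,8],[9,0],[19,12],[22,0],[29,1],[35,0],[47,4],[49,0]]
[[4,8],[9,0],[19,12],[22,0],[29,1],[35,0],[47,4],[49,0]]
[[1,12],[7,8],[9,0],[19,12],[22,0],[29,1],[35,0],[47,4],[49,0]]
[[1,12],[7,8],[9,0],[19,12],[22,0],[29,1],[35,0],[46,1],[47,4],[49,0]]
[[1,12],[7,8],[9,0],[19,12],[22,0],[29,1],[32,14],[49,0]]
[[1,12],[7,8],[9,0],[19,12],[22,0],[29,1],[32,14],[49,0]]
[[1,12],[7,8],[9,0],[19,12],[22,0],[29,1],[32,14],[49,0]]
[[1,12],[7,8],[9,0],[19,12],[22,4],[26,0],[29,1],[32,14],[49,0]]
[[1,12],[4,19],[19,12],[22,4],[26,0],[29,1],[32,14],[49,0]]
[[1,12],[4,19],[19,12],[22,4],[26,0],[29,1],[32,14],[49,0]]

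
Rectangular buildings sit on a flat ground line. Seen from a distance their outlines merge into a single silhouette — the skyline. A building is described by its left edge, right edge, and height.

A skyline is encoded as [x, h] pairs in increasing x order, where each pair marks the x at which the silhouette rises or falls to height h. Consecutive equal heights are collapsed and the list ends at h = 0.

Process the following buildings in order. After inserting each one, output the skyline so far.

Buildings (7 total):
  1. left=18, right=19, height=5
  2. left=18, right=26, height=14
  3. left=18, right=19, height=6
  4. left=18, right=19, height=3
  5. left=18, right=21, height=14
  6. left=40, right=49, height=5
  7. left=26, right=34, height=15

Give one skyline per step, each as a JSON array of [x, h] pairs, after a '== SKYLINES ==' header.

== SKYLINES ==
[[18,5],[19,0]]
[[18,14],[26,0]]
[[18,14],[26,0]]
[[18,14],[26,0]]
[[18,14],[26,0]]
[[18,14],[26,0],[40,5],[49,0]]
[[18,14],[26,15],[34,0],[40,5],[49,0]]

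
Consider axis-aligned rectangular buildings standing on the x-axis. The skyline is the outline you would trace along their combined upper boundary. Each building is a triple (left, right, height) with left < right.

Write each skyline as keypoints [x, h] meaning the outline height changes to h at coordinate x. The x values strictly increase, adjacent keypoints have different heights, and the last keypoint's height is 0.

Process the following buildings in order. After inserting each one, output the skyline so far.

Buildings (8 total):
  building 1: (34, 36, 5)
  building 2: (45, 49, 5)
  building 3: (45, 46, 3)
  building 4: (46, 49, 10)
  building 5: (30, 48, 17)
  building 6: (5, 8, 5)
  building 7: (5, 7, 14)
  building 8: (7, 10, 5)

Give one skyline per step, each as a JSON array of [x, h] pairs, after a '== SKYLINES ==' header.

== SKYLINES ==
[[34,5],[36,0]]
[[34,5],[36,0],[45,5],[49,0]]
[[34,5],[36,0],[45,5],[49,0]]
[[34,5],[36,0],[45,5],[46,10],[49,0]]
[[30,17],[48,10],[49,0]]
[[5,5],[8,0],[30,17],[48,10],[49,0]]
[[5,14],[7,5],[8,0],[30,17],[48,10],[49,0]]
[[5,14],[7,5],[10,0],[30,17],[48,10],[49,0]]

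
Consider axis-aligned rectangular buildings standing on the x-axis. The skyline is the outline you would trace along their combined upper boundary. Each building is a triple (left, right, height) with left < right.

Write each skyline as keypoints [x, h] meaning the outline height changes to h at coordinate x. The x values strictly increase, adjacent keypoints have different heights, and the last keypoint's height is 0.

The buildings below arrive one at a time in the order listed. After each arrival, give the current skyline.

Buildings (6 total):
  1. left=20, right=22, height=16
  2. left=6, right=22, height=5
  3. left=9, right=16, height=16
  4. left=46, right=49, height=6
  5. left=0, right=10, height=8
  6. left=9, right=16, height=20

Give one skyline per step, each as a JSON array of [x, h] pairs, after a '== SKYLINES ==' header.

== SKYLINES ==
[[20,16],[22,0]]
[[6,5],[20,16],[22,0]]
[[6,5],[9,16],[16,5],[20,16],[22,0]]
[[6,5],[9,16],[16,5],[20,16],[22,0],[46,6],[49,0]]
[[0,8],[9,16],[16,5],[20,16],[22,0],[46,6],[49,0]]
[[0,8],[9,20],[16,5],[20,16],[22,0],[46,6],[49,0]]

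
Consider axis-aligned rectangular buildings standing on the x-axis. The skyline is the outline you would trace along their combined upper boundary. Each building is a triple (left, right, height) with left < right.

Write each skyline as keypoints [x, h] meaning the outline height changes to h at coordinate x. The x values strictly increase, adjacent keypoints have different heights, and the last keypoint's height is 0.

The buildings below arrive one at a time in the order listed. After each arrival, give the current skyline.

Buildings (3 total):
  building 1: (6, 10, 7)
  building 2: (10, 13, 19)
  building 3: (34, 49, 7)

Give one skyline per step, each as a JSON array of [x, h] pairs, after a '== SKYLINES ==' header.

== SKYLINES ==
[[6,7],[10,0]]
[[6,7],[10,19],[13,0]]
[[6,7],[10,19],[13,0],[34,7],[49,0]]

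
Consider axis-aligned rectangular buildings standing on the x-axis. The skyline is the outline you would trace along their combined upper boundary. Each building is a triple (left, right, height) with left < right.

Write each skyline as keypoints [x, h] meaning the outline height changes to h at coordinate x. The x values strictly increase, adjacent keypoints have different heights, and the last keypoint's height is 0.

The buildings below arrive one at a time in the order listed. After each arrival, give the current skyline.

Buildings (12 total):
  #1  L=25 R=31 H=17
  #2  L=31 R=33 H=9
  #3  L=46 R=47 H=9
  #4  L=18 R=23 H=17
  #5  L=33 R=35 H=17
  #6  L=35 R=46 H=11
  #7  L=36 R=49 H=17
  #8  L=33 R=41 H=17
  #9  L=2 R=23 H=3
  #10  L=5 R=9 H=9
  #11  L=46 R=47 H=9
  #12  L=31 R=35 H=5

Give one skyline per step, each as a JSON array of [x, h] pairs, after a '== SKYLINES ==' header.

== SKYLINES ==
[[25,17],[31,0]]
[[25,17],[31,9],[33,0]]
[[25,17],[31,9],[33,0],[46,9],[47,0]]
[[18,17],[23,0],[25,17],[31,9],[33,0],[46,9],[47,0]]
[[18,17],[23,0],[25,17],[31,9],[33,17],[35,0],[46,9],[47,0]]
[[18,17],[23,0],[25,17],[31,9],[33,17],[35,11],[46,9],[47,0]]
[[18,17],[23,0],[25,17],[31,9],[33,17],[35,11],[36,17],[49,0]]
[[18,17],[23,0],[25,17],[31,9],[33,17],[49,0]]
[[2,3],[18,17],[23,0],[25,17],[31,9],[33,17],[49,0]]
[[2,3],[5,9],[9,3],[18,17],[23,0],[25,17],[31,9],[33,17],[49,0]]
[[2,3],[5,9],[9,3],[18,17],[23,0],[25,17],[31,9],[33,17],[49,0]]
[[2,3],[5,9],[9,3],[18,17],[23,0],[25,17],[31,9],[33,17],[49,0]]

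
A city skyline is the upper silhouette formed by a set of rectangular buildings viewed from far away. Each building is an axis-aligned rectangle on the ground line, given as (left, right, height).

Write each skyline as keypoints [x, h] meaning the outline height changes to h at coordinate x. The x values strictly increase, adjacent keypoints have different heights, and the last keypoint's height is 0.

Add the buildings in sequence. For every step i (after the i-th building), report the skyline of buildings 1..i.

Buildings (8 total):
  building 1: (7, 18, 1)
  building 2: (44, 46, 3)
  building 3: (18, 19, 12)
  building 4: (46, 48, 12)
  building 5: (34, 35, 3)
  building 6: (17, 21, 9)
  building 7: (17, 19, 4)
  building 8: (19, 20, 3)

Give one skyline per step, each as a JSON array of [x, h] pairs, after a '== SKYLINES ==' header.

== SKYLINES ==
[[7,1],[18,0]]
[[7,1],[18,0],[44,3],[46,0]]
[[7,1],[18,12],[19,0],[44,3],[46,0]]
[[7,1],[18,12],[19,0],[44,3],[46,12],[48,0]]
[[7,1],[18,12],[19,0],[34,3],[35,0],[44,3],[46,12],[48,0]]
[[7,1],[17,9],[18,12],[19,9],[21,0],[34,3],[35,0],[44,3],[46,12],[48,0]]
[[7,1],[17,9],[18,12],[19,9],[21,0],[34,3],[35,0],[44,3],[46,12],[48,0]]
[[7,1],[17,9],[18,12],[19,9],[21,0],[34,3],[35,0],[44,3],[46,12],[48,0]]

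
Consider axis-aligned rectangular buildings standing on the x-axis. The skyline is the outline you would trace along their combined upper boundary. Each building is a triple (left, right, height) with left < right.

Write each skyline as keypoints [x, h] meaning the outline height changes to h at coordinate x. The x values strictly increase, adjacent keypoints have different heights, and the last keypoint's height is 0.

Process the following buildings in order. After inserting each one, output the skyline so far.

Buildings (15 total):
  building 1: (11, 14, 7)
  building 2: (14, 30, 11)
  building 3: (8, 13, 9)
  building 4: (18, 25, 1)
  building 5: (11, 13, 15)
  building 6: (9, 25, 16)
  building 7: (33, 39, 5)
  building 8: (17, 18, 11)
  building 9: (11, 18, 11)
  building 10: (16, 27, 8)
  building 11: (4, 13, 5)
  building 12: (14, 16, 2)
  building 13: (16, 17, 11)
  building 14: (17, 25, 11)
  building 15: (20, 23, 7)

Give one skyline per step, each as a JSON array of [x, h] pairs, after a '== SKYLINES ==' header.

== SKYLINES ==
[[11,7],[14,0]]
[[11,7],[14,11],[30,0]]
[[8,9],[13,7],[14,11],[30,0]]
[[8,9],[13,7],[14,11],[30,0]]
[[8,9],[11,15],[13,7],[14,11],[30,0]]
[[8,9],[9,16],[25,11],[30,0]]
[[8,9],[9,16],[25,11],[30,0],[33,5],[39,0]]
[[8,9],[9,16],[25,11],[30,0],[33,5],[39,0]]
[[8,9],[9,16],[25,11],[30,0],[33,5],[39,0]]
[[8,9],[9,16],[25,11],[30,0],[33,5],[39,0]]
[[4,5],[8,9],[9,16],[25,11],[30,0],[33,5],[39,0]]
[[4,5],[8,9],[9,16],[25,11],[30,0],[33,5],[39,0]]
[[4,5],[8,9],[9,16],[25,11],[30,0],[33,5],[39,0]]
[[4,5],[8,9],[9,16],[25,11],[30,0],[33,5],[39,0]]
[[4,5],[8,9],[9,16],[25,11],[30,0],[33,5],[39,0]]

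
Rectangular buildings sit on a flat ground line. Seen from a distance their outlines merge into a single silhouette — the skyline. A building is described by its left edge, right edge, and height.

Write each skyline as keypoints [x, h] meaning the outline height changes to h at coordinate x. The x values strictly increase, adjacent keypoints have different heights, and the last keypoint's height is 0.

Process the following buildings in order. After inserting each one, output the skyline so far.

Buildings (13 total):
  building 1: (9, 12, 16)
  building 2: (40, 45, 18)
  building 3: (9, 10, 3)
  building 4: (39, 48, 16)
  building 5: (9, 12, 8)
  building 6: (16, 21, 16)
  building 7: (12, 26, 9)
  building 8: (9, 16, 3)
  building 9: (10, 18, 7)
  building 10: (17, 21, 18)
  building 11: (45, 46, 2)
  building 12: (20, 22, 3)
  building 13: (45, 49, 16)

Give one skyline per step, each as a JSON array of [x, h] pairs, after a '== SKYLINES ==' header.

== SKYLINES ==
[[9,16],[12,0]]
[[9,16],[12,0],[40,18],[45,0]]
[[9,16],[12,0],[40,18],[45,0]]
[[9,16],[12,0],[39,16],[40,18],[45,16],[48,0]]
[[9,16],[12,0],[39,16],[40,18],[45,16],[48,0]]
[[9,16],[12,0],[16,16],[21,0],[39,16],[40,18],[45,16],[48,0]]
[[9,16],[12,9],[16,16],[21,9],[26,0],[39,16],[40,18],[45,16],[48,0]]
[[9,16],[12,9],[16,16],[21,9],[26,0],[39,16],[40,18],[45,16],[48,0]]
[[9,16],[12,9],[16,16],[21,9],[26,0],[39,16],[40,18],[45,16],[48,0]]
[[9,16],[12,9],[16,16],[17,18],[21,9],[26,0],[39,16],[40,18],[45,16],[48,0]]
[[9,16],[12,9],[16,16],[17,18],[21,9],[26,0],[39,16],[40,18],[45,16],[48,0]]
[[9,16],[12,9],[16,16],[17,18],[21,9],[26,0],[39,16],[40,18],[45,16],[48,0]]
[[9,16],[12,9],[16,16],[17,18],[21,9],[26,0],[39,16],[40,18],[45,16],[49,0]]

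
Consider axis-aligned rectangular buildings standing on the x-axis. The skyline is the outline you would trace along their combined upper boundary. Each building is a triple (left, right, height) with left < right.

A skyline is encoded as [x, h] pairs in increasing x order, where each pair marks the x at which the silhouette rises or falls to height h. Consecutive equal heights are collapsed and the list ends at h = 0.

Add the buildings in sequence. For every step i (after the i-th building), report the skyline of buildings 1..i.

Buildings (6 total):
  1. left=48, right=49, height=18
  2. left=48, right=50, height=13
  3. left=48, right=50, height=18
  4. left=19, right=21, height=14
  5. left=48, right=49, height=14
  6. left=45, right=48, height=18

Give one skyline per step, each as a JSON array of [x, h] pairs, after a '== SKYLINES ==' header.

== SKYLINES ==
[[48,18],[49,0]]
[[48,18],[49,13],[50,0]]
[[48,18],[50,0]]
[[19,14],[21,0],[48,18],[50,0]]
[[19,14],[21,0],[48,18],[50,0]]
[[19,14],[21,0],[45,18],[50,0]]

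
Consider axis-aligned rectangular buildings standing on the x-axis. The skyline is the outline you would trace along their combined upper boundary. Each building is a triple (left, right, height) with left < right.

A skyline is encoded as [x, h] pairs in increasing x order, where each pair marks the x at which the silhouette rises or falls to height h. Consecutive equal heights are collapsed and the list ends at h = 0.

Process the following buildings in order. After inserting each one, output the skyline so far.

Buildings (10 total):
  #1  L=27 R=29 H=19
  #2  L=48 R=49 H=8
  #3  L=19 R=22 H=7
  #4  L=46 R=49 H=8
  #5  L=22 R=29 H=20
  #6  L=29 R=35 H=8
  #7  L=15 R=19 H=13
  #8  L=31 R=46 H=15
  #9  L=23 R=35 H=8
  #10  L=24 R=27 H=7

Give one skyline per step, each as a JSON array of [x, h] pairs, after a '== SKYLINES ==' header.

== SKYLINES ==
[[27,19],[29,0]]
[[27,19],[29,0],[48,8],[49,0]]
[[19,7],[22,0],[27,19],[29,0],[48,8],[49,0]]
[[19,7],[22,0],[27,19],[29,0],[46,8],[49,0]]
[[19,7],[22,20],[29,0],[46,8],[49,0]]
[[19,7],[22,20],[29,8],[35,0],[46,8],[49,0]]
[[15,13],[19,7],[22,20],[29,8],[35,0],[46,8],[49,0]]
[[15,13],[19,7],[22,20],[29,8],[31,15],[46,8],[49,0]]
[[15,13],[19,7],[22,20],[29,8],[31,15],[46,8],[49,0]]
[[15,13],[19,7],[22,20],[29,8],[31,15],[46,8],[49,0]]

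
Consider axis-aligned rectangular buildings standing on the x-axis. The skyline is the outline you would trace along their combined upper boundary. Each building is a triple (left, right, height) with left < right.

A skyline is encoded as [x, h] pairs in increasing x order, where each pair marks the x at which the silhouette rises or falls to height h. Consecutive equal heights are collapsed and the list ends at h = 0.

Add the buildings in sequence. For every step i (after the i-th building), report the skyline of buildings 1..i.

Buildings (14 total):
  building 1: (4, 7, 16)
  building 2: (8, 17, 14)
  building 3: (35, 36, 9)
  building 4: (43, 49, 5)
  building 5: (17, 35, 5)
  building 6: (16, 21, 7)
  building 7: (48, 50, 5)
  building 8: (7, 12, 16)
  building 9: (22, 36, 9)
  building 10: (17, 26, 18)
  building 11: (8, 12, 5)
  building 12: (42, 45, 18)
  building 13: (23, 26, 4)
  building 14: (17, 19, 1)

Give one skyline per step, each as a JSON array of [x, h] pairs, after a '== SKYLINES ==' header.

== SKYLINES ==
[[4,16],[7,0]]
[[4,16],[7,0],[8,14],[17,0]]
[[4,16],[7,0],[8,14],[17,0],[35,9],[36,0]]
[[4,16],[7,0],[8,14],[17,0],[35,9],[36,0],[43,5],[49,0]]
[[4,16],[7,0],[8,14],[17,5],[35,9],[36,0],[43,5],[49,0]]
[[4,16],[7,0],[8,14],[17,7],[21,5],[35,9],[36,0],[43,5],[49,0]]
[[4,16],[7,0],[8,14],[17,7],[21,5],[35,9],[36,0],[43,5],[50,0]]
[[4,16],[12,14],[17,7],[21,5],[35,9],[36,0],[43,5],[50,0]]
[[4,16],[12,14],[17,7],[21,5],[22,9],[36,0],[43,5],[50,0]]
[[4,16],[12,14],[17,18],[26,9],[36,0],[43,5],[50,0]]
[[4,16],[12,14],[17,18],[26,9],[36,0],[43,5],[50,0]]
[[4,16],[12,14],[17,18],[26,9],[36,0],[42,18],[45,5],[50,0]]
[[4,16],[12,14],[17,18],[26,9],[36,0],[42,18],[45,5],[50,0]]
[[4,16],[12,14],[17,18],[26,9],[36,0],[42,18],[45,5],[50,0]]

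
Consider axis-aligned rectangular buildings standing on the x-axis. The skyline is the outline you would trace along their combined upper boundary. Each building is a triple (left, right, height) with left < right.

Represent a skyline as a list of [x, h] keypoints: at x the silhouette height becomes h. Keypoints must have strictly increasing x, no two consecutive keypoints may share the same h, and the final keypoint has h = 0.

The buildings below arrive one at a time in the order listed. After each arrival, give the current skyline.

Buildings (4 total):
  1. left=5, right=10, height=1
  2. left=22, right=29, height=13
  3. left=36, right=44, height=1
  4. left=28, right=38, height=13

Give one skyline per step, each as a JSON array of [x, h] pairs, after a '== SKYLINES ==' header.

== SKYLINES ==
[[5,1],[10,0]]
[[5,1],[10,0],[22,13],[29,0]]
[[5,1],[10,0],[22,13],[29,0],[36,1],[44,0]]
[[5,1],[10,0],[22,13],[38,1],[44,0]]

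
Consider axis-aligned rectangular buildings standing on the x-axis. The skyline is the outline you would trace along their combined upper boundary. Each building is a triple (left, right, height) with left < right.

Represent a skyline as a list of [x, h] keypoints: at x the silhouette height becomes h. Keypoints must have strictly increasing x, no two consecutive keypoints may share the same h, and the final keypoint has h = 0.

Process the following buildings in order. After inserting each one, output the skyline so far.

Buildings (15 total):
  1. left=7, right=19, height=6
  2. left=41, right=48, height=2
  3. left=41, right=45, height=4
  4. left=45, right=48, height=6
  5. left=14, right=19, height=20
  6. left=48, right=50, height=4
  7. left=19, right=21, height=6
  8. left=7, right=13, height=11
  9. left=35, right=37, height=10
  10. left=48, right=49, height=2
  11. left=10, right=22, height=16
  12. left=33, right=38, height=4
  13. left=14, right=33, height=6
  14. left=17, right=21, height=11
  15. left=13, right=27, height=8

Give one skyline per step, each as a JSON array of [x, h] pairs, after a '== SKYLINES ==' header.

== SKYLINES ==
[[7,6],[19,0]]
[[7,6],[19,0],[41,2],[48,0]]
[[7,6],[19,0],[41,4],[45,2],[48,0]]
[[7,6],[19,0],[41,4],[45,6],[48,0]]
[[7,6],[14,20],[19,0],[41,4],[45,6],[48,0]]
[[7,6],[14,20],[19,0],[41,4],[45,6],[48,4],[50,0]]
[[7,6],[14,20],[19,6],[21,0],[41,4],[45,6],[48,4],[50,0]]
[[7,11],[13,6],[14,20],[19,6],[21,0],[41,4],[45,6],[48,4],[50,0]]
[[7,11],[13,6],[14,20],[19,6],[21,0],[35,10],[37,0],[41,4],[45,6],[48,4],[50,0]]
[[7,11],[13,6],[14,20],[19,6],[21,0],[35,10],[37,0],[41,4],[45,6],[48,4],[50,0]]
[[7,11],[10,16],[14,20],[19,16],[22,0],[35,10],[37,0],[41,4],[45,6],[48,4],[50,0]]
[[7,11],[10,16],[14,20],[19,16],[22,0],[33,4],[35,10],[37,4],[38,0],[41,4],[45,6],[48,4],[50,0]]
[[7,11],[10,16],[14,20],[19,16],[22,6],[33,4],[35,10],[37,4],[38,0],[41,4],[45,6],[48,4],[50,0]]
[[7,11],[10,16],[14,20],[19,16],[22,6],[33,4],[35,10],[37,4],[38,0],[41,4],[45,6],[48,4],[50,0]]
[[7,11],[10,16],[14,20],[19,16],[22,8],[27,6],[33,4],[35,10],[37,4],[38,0],[41,4],[45,6],[48,4],[50,0]]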